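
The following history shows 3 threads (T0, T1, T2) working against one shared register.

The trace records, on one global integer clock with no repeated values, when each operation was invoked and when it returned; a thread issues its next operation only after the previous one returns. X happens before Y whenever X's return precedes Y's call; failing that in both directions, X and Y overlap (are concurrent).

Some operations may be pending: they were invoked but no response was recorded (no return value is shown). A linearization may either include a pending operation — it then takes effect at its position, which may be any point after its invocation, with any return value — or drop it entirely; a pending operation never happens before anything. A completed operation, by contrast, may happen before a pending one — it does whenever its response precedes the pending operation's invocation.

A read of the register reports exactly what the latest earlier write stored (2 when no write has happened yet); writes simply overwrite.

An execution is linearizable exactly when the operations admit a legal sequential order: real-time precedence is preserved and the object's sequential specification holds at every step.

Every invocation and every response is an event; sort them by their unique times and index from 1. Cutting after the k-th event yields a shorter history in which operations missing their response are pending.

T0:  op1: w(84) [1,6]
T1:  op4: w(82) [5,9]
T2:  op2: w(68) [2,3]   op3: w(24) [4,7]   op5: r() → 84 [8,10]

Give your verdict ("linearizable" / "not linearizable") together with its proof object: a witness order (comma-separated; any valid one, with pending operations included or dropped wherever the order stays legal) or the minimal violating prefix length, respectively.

linearizable — witness: op2, op3, op1, op5, op4

after step 1 (op2 w(68)): value 68
after step 2 (op3 w(24)): value 24
after step 3 (op1 w(84)): value 84
after step 4 (op5 r() → 84): value 84
after step 5 (op4 w(82)): value 82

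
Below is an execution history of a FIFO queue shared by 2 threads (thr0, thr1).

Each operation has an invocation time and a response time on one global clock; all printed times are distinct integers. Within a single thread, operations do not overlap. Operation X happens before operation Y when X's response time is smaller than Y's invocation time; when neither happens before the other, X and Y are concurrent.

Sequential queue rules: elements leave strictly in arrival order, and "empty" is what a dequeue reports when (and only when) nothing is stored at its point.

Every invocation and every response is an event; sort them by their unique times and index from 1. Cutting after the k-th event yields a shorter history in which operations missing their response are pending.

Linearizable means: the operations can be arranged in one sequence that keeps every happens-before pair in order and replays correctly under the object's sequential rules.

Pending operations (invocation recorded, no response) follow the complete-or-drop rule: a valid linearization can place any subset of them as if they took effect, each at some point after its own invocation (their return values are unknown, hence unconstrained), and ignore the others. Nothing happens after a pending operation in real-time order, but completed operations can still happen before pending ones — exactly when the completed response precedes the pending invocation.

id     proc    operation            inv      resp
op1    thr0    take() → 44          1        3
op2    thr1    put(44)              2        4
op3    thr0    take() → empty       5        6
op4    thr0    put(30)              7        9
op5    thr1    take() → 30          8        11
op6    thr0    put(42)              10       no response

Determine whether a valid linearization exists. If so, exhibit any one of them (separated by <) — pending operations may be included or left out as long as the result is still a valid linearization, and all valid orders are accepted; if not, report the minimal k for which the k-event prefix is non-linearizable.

step 1: op2 put(44) — queue <44>
step 2: op1 take() → 44 — queue <>
step 3: op3 take() → empty — queue <>
step 4: op4 put(30) — queue <30>
step 5: op5 take() → 30 — queue <>

linearizable — witness: op2 < op1 < op3 < op4 < op5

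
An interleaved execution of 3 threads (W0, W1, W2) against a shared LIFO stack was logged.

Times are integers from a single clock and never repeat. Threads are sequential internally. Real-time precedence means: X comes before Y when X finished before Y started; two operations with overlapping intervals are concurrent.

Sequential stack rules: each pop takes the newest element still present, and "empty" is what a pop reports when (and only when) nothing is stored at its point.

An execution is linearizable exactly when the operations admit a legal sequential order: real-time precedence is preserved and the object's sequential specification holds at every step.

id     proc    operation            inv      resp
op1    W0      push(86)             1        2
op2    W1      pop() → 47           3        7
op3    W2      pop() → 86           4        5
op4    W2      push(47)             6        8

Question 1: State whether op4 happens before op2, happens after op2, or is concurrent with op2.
concurrent

op4 spans [6,8], op2 spans [3,7]
the intervals overlap in both directions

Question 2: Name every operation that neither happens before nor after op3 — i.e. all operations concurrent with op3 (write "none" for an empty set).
op2

op3 spans [4,5]: anything still running between times 4 and 5 counts as concurrent
op1 [1,2]: before
op2 [3,7]: concurrent
op4 [6,8]: after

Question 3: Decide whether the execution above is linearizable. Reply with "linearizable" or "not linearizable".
linearizable

one valid linearization: op1, op3, op4, op2
1. op1 push(86), leaving stack <86>
2. op3 pop() → 86, leaving stack <>
3. op4 push(47), leaving stack <47>
4. op2 pop() → 47, leaving stack <>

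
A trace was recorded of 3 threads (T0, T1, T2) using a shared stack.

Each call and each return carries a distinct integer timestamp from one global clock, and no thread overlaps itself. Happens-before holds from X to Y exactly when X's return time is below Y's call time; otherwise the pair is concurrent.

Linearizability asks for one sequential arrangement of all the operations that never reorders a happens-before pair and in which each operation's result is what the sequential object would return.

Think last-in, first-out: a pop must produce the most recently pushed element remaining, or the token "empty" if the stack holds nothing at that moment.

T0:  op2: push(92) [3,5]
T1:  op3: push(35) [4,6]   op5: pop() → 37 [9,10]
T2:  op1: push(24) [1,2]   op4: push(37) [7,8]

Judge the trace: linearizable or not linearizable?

witness order: op1, op2, op3, op4, op5
1. op1 push(24), leaving stack <24>
2. op2 push(92), leaving stack <24,92>
3. op3 push(35), leaving stack <24,92,35>
4. op4 push(37), leaving stack <24,92,35,37>
5. op5 pop() → 37, leaving stack <24,92,35>

linearizable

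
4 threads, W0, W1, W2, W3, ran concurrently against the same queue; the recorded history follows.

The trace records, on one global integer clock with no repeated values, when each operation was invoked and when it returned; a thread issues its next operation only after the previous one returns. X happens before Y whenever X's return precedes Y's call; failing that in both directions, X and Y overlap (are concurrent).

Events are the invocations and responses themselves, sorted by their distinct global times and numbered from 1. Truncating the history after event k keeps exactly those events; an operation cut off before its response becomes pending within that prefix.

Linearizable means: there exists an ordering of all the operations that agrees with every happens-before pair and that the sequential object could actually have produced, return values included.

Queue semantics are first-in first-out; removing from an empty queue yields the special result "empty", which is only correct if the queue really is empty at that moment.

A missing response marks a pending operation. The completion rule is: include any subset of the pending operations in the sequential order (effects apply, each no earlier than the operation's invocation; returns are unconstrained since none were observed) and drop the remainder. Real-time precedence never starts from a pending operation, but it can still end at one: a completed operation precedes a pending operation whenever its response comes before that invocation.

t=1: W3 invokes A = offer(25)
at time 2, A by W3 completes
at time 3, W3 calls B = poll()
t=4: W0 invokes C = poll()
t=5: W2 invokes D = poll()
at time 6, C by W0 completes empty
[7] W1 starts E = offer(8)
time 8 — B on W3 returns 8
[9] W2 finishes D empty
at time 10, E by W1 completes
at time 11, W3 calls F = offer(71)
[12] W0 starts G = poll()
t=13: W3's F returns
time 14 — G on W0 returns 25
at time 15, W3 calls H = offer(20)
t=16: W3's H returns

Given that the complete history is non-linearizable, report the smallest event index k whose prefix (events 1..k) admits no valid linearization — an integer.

9

a valid linearization of events 1..8 exists, for instance A, D, C, E, B:
1. A offer(25), leaving queue <25>
2. D poll() (pending, included), leaving queue <>
3. C poll() → empty, leaving queue <>
4. E offer(8) (pending, included), leaving queue <8>
5. B poll() → 8, leaving queue <>
include event 9 — D responding at 9 — and every candidate order breaks
including or dropping the 1 pending operation (E) in any combination fails
one such order, A, B, C, D (pending dropped), breaks at step 2 where B poll() → 8 is illegal
one such order, A, B, D, C (pending dropped), breaks at step 2 where B poll() → 8 is illegal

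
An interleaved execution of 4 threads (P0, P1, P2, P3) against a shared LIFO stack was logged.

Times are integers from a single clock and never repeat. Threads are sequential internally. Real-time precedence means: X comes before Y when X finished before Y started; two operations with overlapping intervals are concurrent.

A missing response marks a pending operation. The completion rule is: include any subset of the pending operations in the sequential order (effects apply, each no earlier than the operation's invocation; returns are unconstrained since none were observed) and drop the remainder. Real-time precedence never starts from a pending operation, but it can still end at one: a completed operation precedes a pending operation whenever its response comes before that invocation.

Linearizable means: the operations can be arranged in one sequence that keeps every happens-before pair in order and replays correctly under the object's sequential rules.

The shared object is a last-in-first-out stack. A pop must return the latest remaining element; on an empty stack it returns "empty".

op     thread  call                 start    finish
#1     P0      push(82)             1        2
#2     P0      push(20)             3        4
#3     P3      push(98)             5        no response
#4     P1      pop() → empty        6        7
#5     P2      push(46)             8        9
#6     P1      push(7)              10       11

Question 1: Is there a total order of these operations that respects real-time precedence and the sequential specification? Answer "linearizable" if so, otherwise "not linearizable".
not linearizable

events 1..6 are fine; event 7 — the response of #4 at time 7 — makes the prefix non-linearizable
a single order respects real time; the 3 completed LIFO stack operations fail replay along it
no escape via the 1 pending operation (#3): every completion choice fails
take #1, #2, #4 (pending dropped): step 3 already fails, because #4 pop() → empty cannot occur there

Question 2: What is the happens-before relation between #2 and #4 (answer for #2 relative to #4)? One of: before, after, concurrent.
before

#2 spans [3,4], #4 spans [6,7]
resp(#2)=4 < inv(#4)=6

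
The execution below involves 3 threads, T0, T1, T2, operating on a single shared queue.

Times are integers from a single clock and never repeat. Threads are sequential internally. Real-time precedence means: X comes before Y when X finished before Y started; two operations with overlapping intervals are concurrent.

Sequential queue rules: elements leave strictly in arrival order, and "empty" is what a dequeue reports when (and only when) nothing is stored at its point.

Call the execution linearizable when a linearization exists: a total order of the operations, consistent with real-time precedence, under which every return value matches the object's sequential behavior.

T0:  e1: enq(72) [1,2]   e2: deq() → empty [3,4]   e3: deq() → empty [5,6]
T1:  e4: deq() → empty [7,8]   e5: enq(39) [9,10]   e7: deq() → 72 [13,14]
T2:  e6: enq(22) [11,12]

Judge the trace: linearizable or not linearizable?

not linearizable

events 1..3 are fine; event 4 — the response of e2 at time 4 — makes the prefix non-linearizable
exactly one order of the 2 completed ops respects real time; the queue replay fails
one such order, e1, e2, breaks at step 2 where e2 deq() → empty is illegal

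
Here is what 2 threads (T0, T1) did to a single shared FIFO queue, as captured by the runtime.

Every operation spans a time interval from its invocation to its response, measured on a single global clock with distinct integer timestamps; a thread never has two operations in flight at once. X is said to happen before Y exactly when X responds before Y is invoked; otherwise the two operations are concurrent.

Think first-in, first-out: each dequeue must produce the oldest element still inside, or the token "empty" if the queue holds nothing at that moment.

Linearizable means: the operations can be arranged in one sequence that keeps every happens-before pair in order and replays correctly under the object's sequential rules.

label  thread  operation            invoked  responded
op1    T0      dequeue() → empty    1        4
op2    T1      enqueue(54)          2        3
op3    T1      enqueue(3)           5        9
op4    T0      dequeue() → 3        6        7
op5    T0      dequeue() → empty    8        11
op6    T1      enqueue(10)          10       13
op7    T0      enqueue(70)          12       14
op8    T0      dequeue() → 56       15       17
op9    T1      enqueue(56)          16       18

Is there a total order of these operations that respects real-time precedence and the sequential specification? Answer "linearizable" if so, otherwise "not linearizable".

not linearizable

events 1..6 are fine; event 7 — the response of op4 at time 7 — makes the prefix non-linearizable
no legal order exists: 2 real-time-consistent candidates over 3 completed FIFO queue operations, all rejected
no completion choice of the 1 pending operation (op3) rescues it — every subset was tried
for example op1, op2, op4 (pending dropped) fails at step 3: op4 dequeue() → 3 is not legal there
for example op2, op1, op4 (pending dropped) fails at step 2: op1 dequeue() → empty is not legal there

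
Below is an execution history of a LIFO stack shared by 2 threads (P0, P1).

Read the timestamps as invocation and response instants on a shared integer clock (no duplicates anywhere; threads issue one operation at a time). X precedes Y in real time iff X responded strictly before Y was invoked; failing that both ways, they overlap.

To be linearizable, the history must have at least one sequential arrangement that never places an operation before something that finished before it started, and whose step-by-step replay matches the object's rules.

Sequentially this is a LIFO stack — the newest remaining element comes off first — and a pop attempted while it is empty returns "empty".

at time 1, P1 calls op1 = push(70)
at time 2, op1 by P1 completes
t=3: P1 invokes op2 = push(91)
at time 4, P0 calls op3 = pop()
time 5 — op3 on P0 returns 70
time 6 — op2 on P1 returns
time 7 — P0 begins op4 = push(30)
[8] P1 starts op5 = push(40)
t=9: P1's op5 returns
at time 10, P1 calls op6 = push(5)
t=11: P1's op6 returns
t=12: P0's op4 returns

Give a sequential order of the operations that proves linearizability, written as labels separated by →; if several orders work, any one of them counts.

after step 1 (op1 push(70)): stack <70>
after step 2 (op3 pop() → 70): stack <>
after step 3 (op2 push(91)): stack <91>
after step 4 (op4 push(30)): stack <91,30>
after step 5 (op5 push(40)): stack <91,30,40>
after step 6 (op6 push(5)): stack <91,30,40,5>

op1 → op3 → op2 → op4 → op5 → op6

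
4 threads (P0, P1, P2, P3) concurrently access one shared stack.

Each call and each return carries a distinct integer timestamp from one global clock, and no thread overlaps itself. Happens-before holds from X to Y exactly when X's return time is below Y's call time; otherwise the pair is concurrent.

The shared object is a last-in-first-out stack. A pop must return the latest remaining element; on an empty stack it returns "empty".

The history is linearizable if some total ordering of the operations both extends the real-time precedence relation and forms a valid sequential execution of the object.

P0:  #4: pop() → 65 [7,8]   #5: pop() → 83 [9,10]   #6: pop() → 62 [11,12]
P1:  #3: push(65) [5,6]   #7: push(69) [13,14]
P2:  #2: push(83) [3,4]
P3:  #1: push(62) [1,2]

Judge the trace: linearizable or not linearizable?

one valid linearization: #1, #2, #3, #4, #5, #6, #7
after step 1 (#1 push(62)): stack <62>
after step 2 (#2 push(83)): stack <62,83>
after step 3 (#3 push(65)): stack <62,83,65>
after step 4 (#4 pop() → 65): stack <62,83>
after step 5 (#5 pop() → 83): stack <62>
after step 6 (#6 pop() → 62): stack <>
after step 7 (#7 push(69)): stack <69>

linearizable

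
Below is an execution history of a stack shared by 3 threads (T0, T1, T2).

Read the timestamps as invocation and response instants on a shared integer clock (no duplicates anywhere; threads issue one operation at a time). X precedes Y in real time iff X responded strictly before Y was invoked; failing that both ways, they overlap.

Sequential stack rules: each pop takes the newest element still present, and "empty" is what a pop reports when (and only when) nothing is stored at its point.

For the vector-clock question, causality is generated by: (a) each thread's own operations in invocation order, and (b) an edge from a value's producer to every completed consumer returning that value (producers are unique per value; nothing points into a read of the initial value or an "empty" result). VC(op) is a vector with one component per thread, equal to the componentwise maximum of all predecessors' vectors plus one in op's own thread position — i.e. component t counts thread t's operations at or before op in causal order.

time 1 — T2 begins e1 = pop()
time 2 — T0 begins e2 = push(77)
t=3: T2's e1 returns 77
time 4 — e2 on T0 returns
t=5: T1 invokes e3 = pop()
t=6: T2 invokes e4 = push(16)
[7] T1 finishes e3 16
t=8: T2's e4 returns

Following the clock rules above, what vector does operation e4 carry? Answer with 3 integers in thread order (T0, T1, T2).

(1, 0, 2)

no predecessors for e2 (invoked 2): T0 increments from zero → (1, 0, 0)
merge at e1 (invoked 1): VC(e2)=(1, 0, 0), own-thread bump on T2 → (1, 0, 1)
merge at e4 (invoked 6): VC(e1)=(1, 0, 1), own-thread bump on T2 → (1, 0, 2)
merge at e3 (invoked 5): VC(e4)=(1, 0, 2), own-thread bump on T1 → (1, 1, 2)
target: VC(e4) = (1, 0, 2)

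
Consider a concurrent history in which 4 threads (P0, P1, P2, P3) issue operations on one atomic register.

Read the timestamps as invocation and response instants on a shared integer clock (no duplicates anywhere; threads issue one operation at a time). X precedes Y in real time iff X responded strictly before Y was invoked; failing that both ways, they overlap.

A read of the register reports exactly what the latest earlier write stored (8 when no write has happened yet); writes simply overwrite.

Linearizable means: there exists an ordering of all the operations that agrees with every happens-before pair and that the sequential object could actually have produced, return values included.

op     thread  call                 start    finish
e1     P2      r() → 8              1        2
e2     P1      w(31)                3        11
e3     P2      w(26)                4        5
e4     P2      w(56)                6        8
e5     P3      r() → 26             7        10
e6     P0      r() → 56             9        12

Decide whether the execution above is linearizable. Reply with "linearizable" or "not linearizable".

one valid linearization: e1, e2, e3, e5, e4, e6
after step 1 (e1 r() → 8): value 8
after step 2 (e2 w(31)): value 31
after step 3 (e3 w(26)): value 26
after step 4 (e5 r() → 26): value 26
after step 5 (e4 w(56)): value 56
after step 6 (e6 r() → 56): value 56

linearizable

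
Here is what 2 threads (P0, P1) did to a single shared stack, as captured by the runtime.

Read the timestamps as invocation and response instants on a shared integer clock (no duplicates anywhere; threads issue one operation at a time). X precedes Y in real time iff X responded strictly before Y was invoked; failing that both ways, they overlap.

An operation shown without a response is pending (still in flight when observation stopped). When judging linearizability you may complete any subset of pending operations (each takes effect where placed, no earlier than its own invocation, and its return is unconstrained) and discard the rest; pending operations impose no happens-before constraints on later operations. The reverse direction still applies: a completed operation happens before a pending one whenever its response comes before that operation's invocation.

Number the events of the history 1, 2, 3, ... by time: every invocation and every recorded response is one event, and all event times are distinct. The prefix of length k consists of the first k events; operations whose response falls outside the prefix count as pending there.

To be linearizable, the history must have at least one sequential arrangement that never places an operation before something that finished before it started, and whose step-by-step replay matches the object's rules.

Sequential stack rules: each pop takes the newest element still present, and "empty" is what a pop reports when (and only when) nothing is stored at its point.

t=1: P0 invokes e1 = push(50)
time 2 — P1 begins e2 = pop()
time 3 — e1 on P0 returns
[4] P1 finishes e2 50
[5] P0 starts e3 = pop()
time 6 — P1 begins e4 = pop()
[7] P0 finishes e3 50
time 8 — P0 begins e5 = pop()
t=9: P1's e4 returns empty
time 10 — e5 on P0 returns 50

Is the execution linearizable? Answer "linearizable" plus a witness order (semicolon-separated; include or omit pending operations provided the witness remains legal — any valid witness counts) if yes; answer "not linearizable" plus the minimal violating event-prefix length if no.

not linearizable — minimal violating prefix: 7 events

through event 6 a valid linearization exists; event 7 (e3 responding at time 7) ends that
all 2 real-time-respecting orders fail — 3 completed stack operations, no legal replay
including or dropping the 1 pending operation (e4) in any combination fails
e.g. e1, e2, e3 (pending dropped): illegal at step 3, since e3 pop() → 50 cannot apply there
e.g. e2, e1, e3 (pending dropped): illegal at step 1, since e2 pop() → 50 cannot apply there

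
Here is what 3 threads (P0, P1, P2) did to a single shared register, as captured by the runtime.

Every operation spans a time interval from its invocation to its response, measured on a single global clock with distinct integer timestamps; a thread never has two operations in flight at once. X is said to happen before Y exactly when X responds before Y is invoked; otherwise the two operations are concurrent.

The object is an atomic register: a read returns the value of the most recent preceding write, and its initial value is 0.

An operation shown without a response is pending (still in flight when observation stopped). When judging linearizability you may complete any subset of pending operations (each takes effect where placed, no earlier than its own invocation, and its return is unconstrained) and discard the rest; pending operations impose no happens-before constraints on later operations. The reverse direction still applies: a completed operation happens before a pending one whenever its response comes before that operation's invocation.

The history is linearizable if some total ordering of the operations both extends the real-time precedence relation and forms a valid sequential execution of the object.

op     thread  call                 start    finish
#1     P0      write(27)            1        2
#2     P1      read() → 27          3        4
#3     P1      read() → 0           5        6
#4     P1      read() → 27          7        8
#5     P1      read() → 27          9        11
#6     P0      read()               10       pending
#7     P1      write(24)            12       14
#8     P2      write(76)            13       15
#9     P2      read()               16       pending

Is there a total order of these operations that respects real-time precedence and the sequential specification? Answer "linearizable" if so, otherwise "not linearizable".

events 1..5 are fine; event 6 — the response of #3 at time 6 — makes the prefix non-linearizable
a single order respects real time; the 3 completed register operations fail replay along it
take #1, #2, #3: step 3 already fails, because #3 read() → 0 cannot occur there

not linearizable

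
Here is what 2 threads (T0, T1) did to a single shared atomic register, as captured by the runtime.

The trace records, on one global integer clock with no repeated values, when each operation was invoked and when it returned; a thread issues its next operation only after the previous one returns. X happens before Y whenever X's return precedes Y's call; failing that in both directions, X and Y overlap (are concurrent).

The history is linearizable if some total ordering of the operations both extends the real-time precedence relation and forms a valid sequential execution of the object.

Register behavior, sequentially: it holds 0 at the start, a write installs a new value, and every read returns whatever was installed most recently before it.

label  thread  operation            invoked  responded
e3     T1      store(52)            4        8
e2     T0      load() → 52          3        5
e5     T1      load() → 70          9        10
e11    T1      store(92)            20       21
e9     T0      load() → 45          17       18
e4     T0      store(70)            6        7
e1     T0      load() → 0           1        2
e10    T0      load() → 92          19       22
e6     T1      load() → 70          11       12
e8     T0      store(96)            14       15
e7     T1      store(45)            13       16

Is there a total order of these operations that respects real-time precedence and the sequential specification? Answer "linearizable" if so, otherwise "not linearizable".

linearizable

witness order: e1, e3, e2, e4, e5, e6, e8, e7, e9, e11, e10
step 1: e1 load() → 0 — value 0
step 2: e3 store(52) — value 52
step 3: e2 load() → 52 — value 52
step 4: e4 store(70) — value 70
step 5: e5 load() → 70 — value 70
step 6: e6 load() → 70 — value 70
step 7: e8 store(96) — value 96
step 8: e7 store(45) — value 45
step 9: e9 load() → 45 — value 45
step 10: e11 store(92) — value 92
step 11: e10 load() → 92 — value 92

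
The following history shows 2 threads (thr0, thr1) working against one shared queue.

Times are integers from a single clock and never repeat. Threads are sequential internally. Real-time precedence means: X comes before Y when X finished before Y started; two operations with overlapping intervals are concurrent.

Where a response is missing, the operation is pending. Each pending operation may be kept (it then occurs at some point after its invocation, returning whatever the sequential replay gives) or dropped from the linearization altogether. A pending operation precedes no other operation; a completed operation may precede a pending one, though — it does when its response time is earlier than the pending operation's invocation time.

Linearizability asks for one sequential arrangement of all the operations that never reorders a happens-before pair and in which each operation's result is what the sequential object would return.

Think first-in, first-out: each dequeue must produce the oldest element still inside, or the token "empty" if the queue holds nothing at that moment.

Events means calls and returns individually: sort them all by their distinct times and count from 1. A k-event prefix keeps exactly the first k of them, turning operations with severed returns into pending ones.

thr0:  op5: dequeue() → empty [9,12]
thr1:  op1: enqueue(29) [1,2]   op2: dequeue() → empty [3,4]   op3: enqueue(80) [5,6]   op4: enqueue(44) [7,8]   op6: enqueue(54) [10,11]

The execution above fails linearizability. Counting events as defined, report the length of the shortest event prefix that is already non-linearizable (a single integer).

one valid order for events 1..3 is op1:
step 1: op1 enqueue(29) — queue <29>
event 4 — op2's response, time 4 — after it, nothing linearizes
for example op1, op2 fails at step 2: op2 dequeue() → empty is not legal there

4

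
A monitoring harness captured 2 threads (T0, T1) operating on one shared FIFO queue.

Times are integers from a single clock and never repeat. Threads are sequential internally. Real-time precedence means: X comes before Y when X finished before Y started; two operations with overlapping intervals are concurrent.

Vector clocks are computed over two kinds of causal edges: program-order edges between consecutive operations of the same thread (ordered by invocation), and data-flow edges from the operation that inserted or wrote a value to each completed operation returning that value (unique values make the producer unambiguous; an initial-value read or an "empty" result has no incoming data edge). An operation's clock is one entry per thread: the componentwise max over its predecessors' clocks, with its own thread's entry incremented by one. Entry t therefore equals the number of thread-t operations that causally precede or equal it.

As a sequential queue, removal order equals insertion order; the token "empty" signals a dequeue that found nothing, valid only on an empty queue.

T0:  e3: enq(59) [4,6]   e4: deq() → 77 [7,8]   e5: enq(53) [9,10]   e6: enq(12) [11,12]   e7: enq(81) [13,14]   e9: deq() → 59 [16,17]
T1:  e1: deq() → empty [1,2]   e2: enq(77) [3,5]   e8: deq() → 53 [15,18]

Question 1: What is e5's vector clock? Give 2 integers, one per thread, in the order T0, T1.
(3, 2)

invoked at 1, e1 has no predecessors; its own T1 bump gives (0, 1)
invoked at 4, e3 has no predecessors; its own T0 bump gives (1, 0)
from VC(e1)=(0, 1), e2 (invoked 3) maxes components and bumps T1 → (0, 2)
from VC(e2)=(0, 2), VC(e3)=(1, 0), e4 (invoked 7) maxes components and bumps T0 → (2, 2)
from VC(e4)=(2, 2), e5 (invoked 9) maxes components and bumps T0 → (3, 2)
from VC(e2)=(0, 2), VC(e5)=(3, 2), e8 (invoked 15) maxes components and bumps T1 → (3, 3)
from VC(e5)=(3, 2), e6 (invoked 11) maxes components and bumps T0 → (4, 2)
from VC(e6)=(4, 2), e7 (invoked 13) maxes components and bumps T0 → (5, 2)
from VC(e3)=(1, 0), VC(e7)=(5, 2), e9 (invoked 16) maxes components and bumps T0 → (6, 2)
target: VC(e5) = (3, 2)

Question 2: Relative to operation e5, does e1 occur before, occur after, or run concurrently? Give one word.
before

e1 spans [1,2], e5 spans [9,10]
resp(e1)=2 < inv(e5)=9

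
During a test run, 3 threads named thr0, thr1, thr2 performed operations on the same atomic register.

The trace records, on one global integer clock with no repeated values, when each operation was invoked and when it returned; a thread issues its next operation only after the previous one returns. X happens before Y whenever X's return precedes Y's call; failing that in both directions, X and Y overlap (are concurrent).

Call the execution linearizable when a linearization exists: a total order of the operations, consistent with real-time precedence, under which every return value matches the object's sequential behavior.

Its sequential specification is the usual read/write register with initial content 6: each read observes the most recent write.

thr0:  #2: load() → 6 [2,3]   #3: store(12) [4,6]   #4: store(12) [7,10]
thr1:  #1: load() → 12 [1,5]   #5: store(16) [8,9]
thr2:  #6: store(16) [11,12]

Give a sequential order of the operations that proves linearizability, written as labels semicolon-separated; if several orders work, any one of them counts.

after step 1 (#2 load() → 6): value 6
after step 2 (#3 store(12)): value 12
after step 3 (#1 load() → 12): value 12
after step 4 (#4 store(12)): value 12
after step 5 (#5 store(16)): value 16
after step 6 (#6 store(16)): value 16

#2; #3; #1; #4; #5; #6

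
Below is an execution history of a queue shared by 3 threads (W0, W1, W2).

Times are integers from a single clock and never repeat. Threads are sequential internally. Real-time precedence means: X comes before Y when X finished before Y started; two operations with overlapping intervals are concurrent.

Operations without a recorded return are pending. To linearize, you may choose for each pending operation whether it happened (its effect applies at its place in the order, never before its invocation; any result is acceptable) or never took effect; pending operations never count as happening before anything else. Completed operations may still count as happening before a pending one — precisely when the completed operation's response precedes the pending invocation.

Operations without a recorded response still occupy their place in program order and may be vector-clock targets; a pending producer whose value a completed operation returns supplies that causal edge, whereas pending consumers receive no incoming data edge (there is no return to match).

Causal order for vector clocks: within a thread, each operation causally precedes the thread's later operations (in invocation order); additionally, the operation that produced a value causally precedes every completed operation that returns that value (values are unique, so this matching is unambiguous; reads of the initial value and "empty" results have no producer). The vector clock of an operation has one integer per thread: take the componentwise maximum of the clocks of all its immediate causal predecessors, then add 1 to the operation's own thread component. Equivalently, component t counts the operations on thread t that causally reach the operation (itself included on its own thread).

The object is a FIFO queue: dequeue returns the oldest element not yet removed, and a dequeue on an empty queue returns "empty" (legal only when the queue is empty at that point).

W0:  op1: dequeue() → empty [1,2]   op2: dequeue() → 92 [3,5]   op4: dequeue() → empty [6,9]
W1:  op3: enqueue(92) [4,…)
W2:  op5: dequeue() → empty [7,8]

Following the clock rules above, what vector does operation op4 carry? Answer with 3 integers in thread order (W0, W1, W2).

(3, 1, 0)

op5 (invocation 7): nothing precedes it; W2's component alone gives (0, 0, 1)
op3 (invocation 4): nothing precedes it; W1's component alone gives (0, 1, 0)
op1 (invocation 1): nothing precedes it; W0's component alone gives (1, 0, 0)
op2 (invocation 3): componentwise max over VC(op1)=(1, 0, 0), VC(op3)=(0, 1, 0), +1 at W0, giving (2, 1, 0)
op4 (invocation 6): componentwise max over VC(op2)=(2, 1, 0), +1 at W0, giving (3, 1, 0)
target: VC(op4) = (3, 1, 0)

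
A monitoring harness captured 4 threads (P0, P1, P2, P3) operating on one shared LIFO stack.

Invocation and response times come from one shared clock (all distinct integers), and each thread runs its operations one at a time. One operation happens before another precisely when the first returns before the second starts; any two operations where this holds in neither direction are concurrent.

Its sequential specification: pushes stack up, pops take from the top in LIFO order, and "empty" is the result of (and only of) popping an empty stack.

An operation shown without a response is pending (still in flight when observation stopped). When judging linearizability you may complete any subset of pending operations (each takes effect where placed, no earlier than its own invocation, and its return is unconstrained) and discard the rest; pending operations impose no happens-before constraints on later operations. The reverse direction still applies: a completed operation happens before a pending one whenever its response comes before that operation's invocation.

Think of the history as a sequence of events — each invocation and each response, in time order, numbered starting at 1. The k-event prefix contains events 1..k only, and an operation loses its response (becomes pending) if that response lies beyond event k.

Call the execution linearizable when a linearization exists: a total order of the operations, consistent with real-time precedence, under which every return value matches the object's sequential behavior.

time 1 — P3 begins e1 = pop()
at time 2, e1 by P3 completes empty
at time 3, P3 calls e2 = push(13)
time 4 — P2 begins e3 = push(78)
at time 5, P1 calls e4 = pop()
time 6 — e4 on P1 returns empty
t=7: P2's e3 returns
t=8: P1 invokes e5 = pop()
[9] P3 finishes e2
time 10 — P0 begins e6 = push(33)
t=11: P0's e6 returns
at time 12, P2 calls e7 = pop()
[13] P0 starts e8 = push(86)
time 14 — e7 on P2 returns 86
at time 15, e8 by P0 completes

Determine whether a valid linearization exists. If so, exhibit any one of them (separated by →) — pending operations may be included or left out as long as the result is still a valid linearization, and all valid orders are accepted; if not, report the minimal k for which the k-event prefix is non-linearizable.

after step 1 (e1 pop() → empty): stack <>
after step 2 (e4 pop() → empty): stack <>
after step 3 (e2 push(13)): stack <13>
after step 4 (e3 push(78)): stack <13,78>
after step 5 (e5 pop() (pending, included)): stack <13>
after step 6 (e6 push(33)): stack <13,33>
after step 7 (e8 push(86)): stack <13,33,86>
after step 8 (e7 pop() → 86): stack <13,33>

linearizable — witness: e1 → e4 → e2 → e3 → e5 → e6 → e8 → e7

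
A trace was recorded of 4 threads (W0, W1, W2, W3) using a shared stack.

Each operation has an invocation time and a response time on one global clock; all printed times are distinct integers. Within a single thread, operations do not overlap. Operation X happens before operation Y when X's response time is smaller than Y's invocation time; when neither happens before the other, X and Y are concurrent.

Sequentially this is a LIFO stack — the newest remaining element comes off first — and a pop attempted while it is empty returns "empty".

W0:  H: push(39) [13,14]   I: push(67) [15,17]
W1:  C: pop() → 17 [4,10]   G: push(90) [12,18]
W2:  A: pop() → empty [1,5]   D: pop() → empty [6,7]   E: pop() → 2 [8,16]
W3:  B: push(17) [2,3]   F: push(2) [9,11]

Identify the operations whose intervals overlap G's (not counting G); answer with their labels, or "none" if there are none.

G spans [12,18]; an op avoiding the whole window 12..18 is ordered, any other is concurrent
A [1,5]: before
B [2,3]: before
C [4,10]: before
D [6,7]: before
E [8,16]: concurrent
F [9,11]: before
H [13,14]: concurrent
I [15,17]: concurrent

E, H, I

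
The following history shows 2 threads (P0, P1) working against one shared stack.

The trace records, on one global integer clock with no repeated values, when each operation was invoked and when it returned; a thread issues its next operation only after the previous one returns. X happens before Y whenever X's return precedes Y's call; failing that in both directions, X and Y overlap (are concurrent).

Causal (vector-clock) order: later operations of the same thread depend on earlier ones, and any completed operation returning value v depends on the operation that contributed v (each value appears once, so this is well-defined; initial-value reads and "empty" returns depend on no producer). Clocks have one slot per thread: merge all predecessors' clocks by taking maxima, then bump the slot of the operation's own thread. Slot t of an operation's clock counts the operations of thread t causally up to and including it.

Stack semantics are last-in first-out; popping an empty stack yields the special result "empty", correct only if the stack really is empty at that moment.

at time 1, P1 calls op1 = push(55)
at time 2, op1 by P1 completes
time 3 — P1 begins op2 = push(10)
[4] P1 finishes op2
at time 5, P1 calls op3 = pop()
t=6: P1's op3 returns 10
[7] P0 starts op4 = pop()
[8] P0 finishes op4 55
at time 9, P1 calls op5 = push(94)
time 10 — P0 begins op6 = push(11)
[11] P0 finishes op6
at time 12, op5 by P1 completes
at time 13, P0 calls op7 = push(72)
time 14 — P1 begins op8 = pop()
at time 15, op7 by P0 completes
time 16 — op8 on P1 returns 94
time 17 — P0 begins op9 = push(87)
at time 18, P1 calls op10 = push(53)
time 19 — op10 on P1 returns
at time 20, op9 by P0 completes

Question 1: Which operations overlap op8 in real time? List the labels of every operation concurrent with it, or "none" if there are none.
Answer: op7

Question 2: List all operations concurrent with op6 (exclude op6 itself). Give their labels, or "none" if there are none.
Answer: op5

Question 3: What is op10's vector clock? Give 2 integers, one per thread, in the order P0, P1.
Answer: (0, 6)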